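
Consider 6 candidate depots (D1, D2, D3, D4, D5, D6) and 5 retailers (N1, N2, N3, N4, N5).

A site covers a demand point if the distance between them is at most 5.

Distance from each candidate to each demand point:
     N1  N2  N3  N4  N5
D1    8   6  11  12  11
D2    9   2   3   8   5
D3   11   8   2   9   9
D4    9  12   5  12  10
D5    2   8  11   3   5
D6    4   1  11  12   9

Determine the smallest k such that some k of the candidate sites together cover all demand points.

Coverage sets (demand points within 5 of each site):
  D1: {}
  D2: {N2, N3, N5}
  D3: {N3}
  D4: {N3}
  D5: {N1, N4, N5}
  D6: {N1, N2}
No single site covers all 5 demand points.
But {D2, D5} covers everything, so the minimum is 2.

2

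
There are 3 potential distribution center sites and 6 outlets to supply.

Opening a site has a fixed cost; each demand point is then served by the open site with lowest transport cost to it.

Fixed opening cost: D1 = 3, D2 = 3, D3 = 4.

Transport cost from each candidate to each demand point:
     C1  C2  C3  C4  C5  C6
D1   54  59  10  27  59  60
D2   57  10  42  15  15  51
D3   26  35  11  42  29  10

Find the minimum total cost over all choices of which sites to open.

94

Open {D2, D3}: assign each demand point to its cheapest open site.
  C1→D3 26, C2→D2 10, C3→D3 11, C4→D2 15, C5→D2 15, C6→D3 10
  transport cost 87, fixed 7 → total 94.
Compare {D1, D2, D3}: transport cost 86 + fixed 10 = 96.
Compare {D1, D3}: transport cost 137 + fixed 7 = 144.
Compare {D3}: transport cost 153 + fixed 4 = 157.
All other subsets cost ≥ 96. Minimum total cost: 94.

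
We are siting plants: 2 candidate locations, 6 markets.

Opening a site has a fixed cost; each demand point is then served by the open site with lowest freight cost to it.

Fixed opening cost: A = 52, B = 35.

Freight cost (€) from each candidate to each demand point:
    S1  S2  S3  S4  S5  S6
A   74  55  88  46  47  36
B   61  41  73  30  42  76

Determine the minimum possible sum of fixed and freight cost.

Open {B}: assign each demand point to its cheapest open site.
  S1→B 61, S2→B 41, S3→B 73, S4→B 30, S5→B 42, S6→B 76
  freight cost 323, fixed 35 → total 358.
Compare {A, B}: freight cost 283 + fixed 87 = 370.
Compare {A}: freight cost 346 + fixed 52 = 398.

358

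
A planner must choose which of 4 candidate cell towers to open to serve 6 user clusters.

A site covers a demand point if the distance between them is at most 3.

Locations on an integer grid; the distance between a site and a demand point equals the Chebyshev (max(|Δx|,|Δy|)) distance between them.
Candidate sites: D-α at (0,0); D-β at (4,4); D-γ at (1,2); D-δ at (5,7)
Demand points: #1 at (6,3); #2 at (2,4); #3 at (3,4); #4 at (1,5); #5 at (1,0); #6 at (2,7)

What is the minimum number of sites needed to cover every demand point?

2

Coverage sets (demand points within 3 of each site):
  D-α: {#5}
  D-β: {#1, #2, #3, #4, #6}
  D-γ: {#2, #3, #4, #5}
  D-δ: {#2, #3, #6}
No single site covers all 6 demand points.
But {D-α, D-β} covers everything, so the minimum is 2.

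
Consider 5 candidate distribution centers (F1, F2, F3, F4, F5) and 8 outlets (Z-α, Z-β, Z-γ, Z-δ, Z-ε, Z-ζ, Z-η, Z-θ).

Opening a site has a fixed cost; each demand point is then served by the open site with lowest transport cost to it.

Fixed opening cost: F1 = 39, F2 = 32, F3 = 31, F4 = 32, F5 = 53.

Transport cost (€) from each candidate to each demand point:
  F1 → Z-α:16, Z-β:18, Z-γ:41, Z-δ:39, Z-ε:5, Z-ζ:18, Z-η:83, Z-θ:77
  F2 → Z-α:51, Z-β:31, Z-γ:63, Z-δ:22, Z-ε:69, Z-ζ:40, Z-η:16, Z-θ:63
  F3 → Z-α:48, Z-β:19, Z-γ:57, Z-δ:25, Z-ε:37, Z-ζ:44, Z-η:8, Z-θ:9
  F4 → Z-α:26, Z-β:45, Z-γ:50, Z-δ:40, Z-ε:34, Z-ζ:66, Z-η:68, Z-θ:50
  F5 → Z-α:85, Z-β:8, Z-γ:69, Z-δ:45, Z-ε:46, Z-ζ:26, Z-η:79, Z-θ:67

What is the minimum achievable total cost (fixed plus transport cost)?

210

Open {F1, F3}: assign each demand point to its cheapest open site.
  Z-α→F1 16, Z-β→F1 18, Z-γ→F1 41, Z-δ→F3 25, Z-ε→F1 5, Z-ζ→F1 18, Z-η→F3 8, Z-θ→F3 9
  transport cost 140, fixed 70 → total 210.
Compare {F1, F2, F3}: transport cost 137 + fixed 102 = 239.
Compare {F1, F3, F4}: transport cost 140 + fixed 102 = 242.
Compare {F1, F3, F5}: transport cost 130 + fixed 123 = 253.
All other subsets cost ≥ 239. Minimum total cost: 210.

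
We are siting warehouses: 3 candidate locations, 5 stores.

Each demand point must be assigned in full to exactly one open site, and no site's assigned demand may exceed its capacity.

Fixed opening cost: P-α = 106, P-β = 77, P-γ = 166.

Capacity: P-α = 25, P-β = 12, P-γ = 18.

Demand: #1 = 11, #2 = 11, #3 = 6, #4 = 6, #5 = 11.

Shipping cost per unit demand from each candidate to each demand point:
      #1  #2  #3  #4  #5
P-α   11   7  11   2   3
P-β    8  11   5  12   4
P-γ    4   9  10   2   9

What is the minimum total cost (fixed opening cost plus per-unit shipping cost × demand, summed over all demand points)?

545

Open {P-α, P-β, P-γ}; cheapest assignment that respects the capacities:
  P-α (cap 25, load 22): #2, #5 — cost 11×7 + 11×3 = 110
  P-β (cap 12, load 6): #3 — cost 6×5 = 30
  P-γ (cap 18, load 17): #1, #4 — cost 11×4 + 6×2 = 56
  Shipping 196, fixed 349 → total 545.
  Any other capacity-feasible assignment to {P-α, P-β, P-γ} ships for at least 196.
Total demand is 45 and no other set of sites has combined capacity ≥ 45, so {P-α, P-β, P-γ} is the only feasible choice of open sites. Minimum: 545.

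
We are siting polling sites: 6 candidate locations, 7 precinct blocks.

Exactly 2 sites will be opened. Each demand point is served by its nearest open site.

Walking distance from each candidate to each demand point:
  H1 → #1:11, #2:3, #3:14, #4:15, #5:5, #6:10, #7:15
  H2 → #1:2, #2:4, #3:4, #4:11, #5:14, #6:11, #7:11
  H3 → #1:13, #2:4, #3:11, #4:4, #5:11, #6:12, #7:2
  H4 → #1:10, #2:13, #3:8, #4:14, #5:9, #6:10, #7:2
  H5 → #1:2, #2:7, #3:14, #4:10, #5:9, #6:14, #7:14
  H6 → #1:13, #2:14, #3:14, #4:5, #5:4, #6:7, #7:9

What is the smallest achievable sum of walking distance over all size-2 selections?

35

Open {H2, H6}.
  #1→H2 2, #2→H2 4, #3→H2 4, #4→H6 5, #5→H6 4, #6→H6 7, #7→H6 9  ⇒ total 35.
Compare {H2, H3}: total 38.
Compare {H2, H4}: total 42.
No size-2 selection does better; minimum is 35.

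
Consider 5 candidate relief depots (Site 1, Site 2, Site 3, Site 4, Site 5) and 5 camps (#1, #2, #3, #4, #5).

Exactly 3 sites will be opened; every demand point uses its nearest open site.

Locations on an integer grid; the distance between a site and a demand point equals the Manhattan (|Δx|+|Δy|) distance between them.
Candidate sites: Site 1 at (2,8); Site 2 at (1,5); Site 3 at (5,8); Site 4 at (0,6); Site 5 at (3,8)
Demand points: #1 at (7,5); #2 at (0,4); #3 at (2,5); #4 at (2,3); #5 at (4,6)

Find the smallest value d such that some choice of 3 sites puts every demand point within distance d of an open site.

5

Open {Site 1, Site 2, Site 3}.
  Farthest demand point is #1 at distance 5 (to Site 3); all others are ≤ 5.
With {Site 1, Site 3, Site 4} the worst case is 5.
With {Site 2, Site 3, Site 4} the worst case is 5.
No size-3 selection achieves below 5.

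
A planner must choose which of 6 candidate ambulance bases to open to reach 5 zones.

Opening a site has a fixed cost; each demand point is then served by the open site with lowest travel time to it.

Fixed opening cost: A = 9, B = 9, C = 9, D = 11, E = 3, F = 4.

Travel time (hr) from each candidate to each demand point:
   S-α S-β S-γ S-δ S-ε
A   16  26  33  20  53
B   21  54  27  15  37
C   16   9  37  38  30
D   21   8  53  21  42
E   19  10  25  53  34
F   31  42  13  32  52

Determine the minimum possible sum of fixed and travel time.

105

Open {B, C, F}: assign each demand point to its cheapest open site.
  S-α→C 16, S-β→C 9, S-γ→F 13, S-δ→B 15, S-ε→C 30
  travel time 83, fixed 22 → total 105.
Compare {B, E, F}: travel time 91 + fixed 16 = 107.
Compare {B, C, E, F}: travel time 83 + fixed 25 = 108.
Compare {A, E, F}: travel time 93 + fixed 16 = 109.
All other subsets cost ≥ 107. Minimum total cost: 105.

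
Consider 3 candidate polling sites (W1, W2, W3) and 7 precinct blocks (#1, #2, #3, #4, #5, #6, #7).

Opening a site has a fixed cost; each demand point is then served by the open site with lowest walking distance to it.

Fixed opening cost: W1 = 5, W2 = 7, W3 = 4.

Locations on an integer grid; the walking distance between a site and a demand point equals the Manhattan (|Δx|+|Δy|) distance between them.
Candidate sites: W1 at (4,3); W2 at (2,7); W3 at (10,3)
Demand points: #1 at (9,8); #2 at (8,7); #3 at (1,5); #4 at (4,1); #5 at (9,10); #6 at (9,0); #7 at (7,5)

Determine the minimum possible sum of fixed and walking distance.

Open {W1, W3}: assign each demand point to its cheapest open site.
  #1→W3 6, #2→W3 6, #3→W1 5, #4→W1 2, #5→W3 8, #6→W3 4, #7→W1 5
  walking distance 36, fixed 9 → total 45.
Compare {W1, W2, W3}: walking distance 34 + fixed 16 = 50.
Compare {W2, W3}: walking distance 40 + fixed 11 = 51.
Compare {W3}: walking distance 48 + fixed 4 = 52.
All other subsets cost ≥ 50. Minimum total cost: 45.

45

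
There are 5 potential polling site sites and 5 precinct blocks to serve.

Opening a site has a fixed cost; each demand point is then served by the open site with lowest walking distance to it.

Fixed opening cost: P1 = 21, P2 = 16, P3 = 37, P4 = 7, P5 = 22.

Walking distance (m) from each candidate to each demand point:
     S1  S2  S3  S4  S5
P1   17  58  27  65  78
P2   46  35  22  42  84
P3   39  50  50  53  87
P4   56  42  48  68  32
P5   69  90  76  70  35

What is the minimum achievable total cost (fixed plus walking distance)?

Open {P1, P2, P4}: assign each demand point to its cheapest open site.
  S1→P1 17, S2→P2 35, S3→P2 22, S4→P2 42, S5→P4 32
  walking distance 148, fixed 44 → total 192.
Compare {P2, P4}: walking distance 177 + fixed 23 = 200.
Compare {P1, P2, P5}: walking distance 151 + fixed 59 = 210.
Compare {P1, P4}: walking distance 183 + fixed 28 = 211.
All other subsets cost ≥ 200. Minimum total cost: 192.

192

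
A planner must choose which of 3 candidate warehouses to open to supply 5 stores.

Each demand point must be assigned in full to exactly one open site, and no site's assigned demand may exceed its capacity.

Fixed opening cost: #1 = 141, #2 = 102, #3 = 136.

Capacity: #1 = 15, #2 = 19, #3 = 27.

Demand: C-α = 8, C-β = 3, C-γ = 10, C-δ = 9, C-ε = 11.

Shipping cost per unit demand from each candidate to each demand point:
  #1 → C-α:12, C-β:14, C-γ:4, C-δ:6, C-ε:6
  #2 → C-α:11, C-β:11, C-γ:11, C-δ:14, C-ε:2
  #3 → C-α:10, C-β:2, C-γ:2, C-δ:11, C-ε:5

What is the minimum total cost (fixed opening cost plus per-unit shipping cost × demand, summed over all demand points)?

473

Open {#2, #3}; cheapest assignment that respects the capacities:
  #2 (cap 19, load 19): C-α, C-ε — cost 8×11 + 11×2 = 110
  #3 (cap 27, load 22): C-β, C-γ, C-δ — cost 3×2 + 10×2 + 9×11 = 125
  Shipping 235, fixed 238 → total 473.
  Any other capacity-feasible assignment to {#2, #3} ships for at least 235.
Compare {#1, #2, #3}: its best feasible assignment gives total 561.
Compare {#1, #3}: its best feasible assignment gives total 584.
Every other set of open sites that can feasibly serve all demand totals ≥ 561 even under its best assignment. Minimum: 473.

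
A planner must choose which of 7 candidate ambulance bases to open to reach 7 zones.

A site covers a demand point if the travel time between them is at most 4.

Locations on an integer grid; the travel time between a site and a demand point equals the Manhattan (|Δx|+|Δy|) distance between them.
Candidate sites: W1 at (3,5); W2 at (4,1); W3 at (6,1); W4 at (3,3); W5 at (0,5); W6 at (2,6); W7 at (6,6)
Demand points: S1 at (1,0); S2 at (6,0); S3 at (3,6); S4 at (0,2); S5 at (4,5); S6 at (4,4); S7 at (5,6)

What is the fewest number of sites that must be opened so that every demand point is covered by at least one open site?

3

Coverage sets (demand points within 4 of each site):
  W1: {S3, S5, S6, S7}
  W2: {S1, S2, S5, S6}
  W3: {S2}
  W4: {S3, S4, S5, S6}
  W5: {S3, S4, S5}
  W6: {S3, S5, S6, S7}
  W7: {S3, S5, S6, S7}
No 2 sites suffice: every size-2 union leaves at least one demand point uncovered.
But {W1, W2, W4} covers everything, so the minimum is 3.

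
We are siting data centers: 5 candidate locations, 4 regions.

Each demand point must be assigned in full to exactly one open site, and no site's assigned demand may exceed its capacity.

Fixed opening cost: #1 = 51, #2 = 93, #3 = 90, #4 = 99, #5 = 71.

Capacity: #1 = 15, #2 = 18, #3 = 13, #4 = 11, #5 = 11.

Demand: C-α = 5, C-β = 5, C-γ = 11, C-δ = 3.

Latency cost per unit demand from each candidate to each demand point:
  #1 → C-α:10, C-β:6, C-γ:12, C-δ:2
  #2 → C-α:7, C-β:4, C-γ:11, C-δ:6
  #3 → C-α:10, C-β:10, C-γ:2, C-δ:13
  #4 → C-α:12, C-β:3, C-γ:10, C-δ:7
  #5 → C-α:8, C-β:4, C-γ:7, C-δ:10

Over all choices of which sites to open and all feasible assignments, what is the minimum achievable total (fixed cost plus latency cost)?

249

Open {#1, #3}; cheapest assignment that respects the capacities:
  #1 (cap 15, load 13): C-α, C-β, C-δ — cost 5×10 + 5×6 + 3×2 = 86
  #3 (cap 13, load 11): C-γ — cost 11×2 = 22
  Shipping 108, fixed 141 → total 249.
  Any other capacity-feasible assignment to {#1, #3} ships for at least 108.
Compare {#2, #3}: its best feasible assignment gives total 278.
Compare {#1, #5}: its best feasible assignment gives total 285.
Every other set of open sites that can feasibly serve all demand totals ≥ 278 even under its best assignment. Minimum: 249.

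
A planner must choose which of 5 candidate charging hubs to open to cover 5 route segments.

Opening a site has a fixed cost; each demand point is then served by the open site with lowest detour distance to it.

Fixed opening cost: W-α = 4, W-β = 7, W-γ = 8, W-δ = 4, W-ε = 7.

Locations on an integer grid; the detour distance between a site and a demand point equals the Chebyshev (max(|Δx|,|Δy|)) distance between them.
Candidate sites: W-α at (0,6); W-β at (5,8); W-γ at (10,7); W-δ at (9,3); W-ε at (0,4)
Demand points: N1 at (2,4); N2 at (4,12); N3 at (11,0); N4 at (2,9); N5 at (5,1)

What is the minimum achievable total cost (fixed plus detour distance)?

Open {W-α, W-δ}: assign each demand point to its cheapest open site.
  N1→W-α 2, N2→W-α 6, N3→W-δ 3, N4→W-α 3, N5→W-δ 4
  detour distance 18, fixed 8 → total 26.
Compare {W-β, W-δ}: detour distance 18 + fixed 11 = 29.
Compare {W-α}: detour distance 27 + fixed 4 = 31.
Compare {W-α, W-β, W-δ}: detour distance 16 + fixed 15 = 31.
All other subsets cost ≥ 29. Minimum total cost: 26.

26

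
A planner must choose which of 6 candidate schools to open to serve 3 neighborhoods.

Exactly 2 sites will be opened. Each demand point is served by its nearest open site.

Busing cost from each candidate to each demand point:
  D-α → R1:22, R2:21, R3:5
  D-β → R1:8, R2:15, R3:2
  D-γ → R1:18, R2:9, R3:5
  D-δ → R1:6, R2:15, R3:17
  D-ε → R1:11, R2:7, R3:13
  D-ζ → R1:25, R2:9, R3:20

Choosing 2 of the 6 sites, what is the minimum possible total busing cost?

Open {D-β, D-ε}.
  R1→D-β 8, R2→D-ε 7, R3→D-β 2  ⇒ total 17.
Compare {D-β, D-γ}: total 19.
Compare {D-β, D-ζ}: total 19.
No size-2 selection does better; minimum is 17.

17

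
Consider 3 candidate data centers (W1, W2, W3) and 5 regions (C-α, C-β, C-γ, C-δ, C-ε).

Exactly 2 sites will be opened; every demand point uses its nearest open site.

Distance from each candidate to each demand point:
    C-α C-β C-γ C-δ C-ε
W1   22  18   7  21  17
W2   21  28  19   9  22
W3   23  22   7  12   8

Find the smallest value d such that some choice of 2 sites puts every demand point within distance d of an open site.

21

Open {W1, W2}.
  Farthest demand point is C-α at distance 21 (to W2); all others are ≤ 21.
With {W1, W3} the worst case is 22.
With {W2, W3} the worst case is 22.
No size-2 selection achieves below 21.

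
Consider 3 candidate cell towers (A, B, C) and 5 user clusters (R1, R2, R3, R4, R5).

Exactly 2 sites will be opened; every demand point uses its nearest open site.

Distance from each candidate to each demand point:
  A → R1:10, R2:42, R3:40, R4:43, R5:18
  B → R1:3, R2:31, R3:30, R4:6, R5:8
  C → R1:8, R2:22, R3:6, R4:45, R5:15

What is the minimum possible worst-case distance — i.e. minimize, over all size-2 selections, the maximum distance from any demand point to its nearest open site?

Open {B, C}.
  Farthest demand point is R2 at distance 22 (to C); all others are ≤ 22.
With {A, B} the worst case is 31.
With {A, C} the worst case is 43.
No size-2 selection achieves below 22.

22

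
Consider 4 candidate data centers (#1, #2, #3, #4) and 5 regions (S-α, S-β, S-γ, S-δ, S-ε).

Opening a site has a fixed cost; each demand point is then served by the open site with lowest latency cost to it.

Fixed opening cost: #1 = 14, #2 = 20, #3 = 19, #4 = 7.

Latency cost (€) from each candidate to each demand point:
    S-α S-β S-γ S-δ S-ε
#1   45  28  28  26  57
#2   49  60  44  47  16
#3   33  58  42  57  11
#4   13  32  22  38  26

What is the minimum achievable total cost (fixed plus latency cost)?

Open {#1, #4}: assign each demand point to its cheapest open site.
  S-α→#4 13, S-β→#1 28, S-γ→#4 22, S-δ→#1 26, S-ε→#4 26
  latency cost 115, fixed 21 → total 136.
Compare {#4}: latency cost 131 + fixed 7 = 138.
Compare {#1, #3, #4}: latency cost 100 + fixed 40 = 140.
Compare {#3, #4}: latency cost 116 + fixed 26 = 142.
All other subsets cost ≥ 138. Minimum total cost: 136.

136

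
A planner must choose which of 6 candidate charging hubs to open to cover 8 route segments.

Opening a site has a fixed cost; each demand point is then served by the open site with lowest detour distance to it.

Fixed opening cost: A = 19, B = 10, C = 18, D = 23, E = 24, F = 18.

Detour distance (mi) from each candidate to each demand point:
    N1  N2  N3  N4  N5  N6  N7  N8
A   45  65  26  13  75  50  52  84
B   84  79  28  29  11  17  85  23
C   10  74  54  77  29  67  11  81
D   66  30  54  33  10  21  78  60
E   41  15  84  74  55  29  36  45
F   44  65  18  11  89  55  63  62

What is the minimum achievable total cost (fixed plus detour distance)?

Open {B, C, E, F}: assign each demand point to its cheapest open site.
  N1→C 10, N2→E 15, N3→F 18, N4→F 11, N5→B 11, N6→B 17, N7→C 11, N8→B 23
  detour distance 116, fixed 70 → total 186.
Compare {B, C, E}: detour distance 144 + fixed 52 = 196.
Compare {A, B, C, E}: detour distance 126 + fixed 71 = 197.
Compare {B, C, D, F}: detour distance 130 + fixed 69 = 199.
All other subsets cost ≥ 196. Minimum total cost: 186.

186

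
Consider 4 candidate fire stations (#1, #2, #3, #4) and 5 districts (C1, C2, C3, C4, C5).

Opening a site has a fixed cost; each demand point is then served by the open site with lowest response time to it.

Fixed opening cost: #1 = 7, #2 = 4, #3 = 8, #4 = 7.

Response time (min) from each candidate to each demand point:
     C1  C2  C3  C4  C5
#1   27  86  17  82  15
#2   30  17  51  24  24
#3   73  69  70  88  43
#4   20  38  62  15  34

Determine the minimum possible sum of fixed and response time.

Open {#1, #2, #4}: assign each demand point to its cheapest open site.
  C1→#4 20, C2→#2 17, C3→#1 17, C4→#4 15, C5→#1 15
  response time 84, fixed 18 → total 102.
Compare {#1, #2, #3, #4}: response time 84 + fixed 26 = 110.
Compare {#1, #2}: response time 100 + fixed 11 = 111.
Compare {#1, #4}: response time 105 + fixed 14 = 119.
All other subsets cost ≥ 110. Minimum total cost: 102.

102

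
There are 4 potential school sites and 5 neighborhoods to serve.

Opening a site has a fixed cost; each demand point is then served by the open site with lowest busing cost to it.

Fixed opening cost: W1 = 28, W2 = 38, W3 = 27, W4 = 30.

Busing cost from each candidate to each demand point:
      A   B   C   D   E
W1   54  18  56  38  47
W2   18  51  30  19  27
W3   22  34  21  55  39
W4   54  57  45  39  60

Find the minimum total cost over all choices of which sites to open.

178

Open {W1, W2}: assign each demand point to its cheapest open site.
  A→W2 18, B→W1 18, C→W2 30, D→W2 19, E→W2 27
  busing cost 112, fixed 66 → total 178.
Compare {W2}: busing cost 145 + fixed 38 = 183.
Compare {W2, W3}: busing cost 119 + fixed 65 = 184.
Compare {W1, W3}: busing cost 138 + fixed 55 = 193.
All other subsets cost ≥ 183. Minimum total cost: 178.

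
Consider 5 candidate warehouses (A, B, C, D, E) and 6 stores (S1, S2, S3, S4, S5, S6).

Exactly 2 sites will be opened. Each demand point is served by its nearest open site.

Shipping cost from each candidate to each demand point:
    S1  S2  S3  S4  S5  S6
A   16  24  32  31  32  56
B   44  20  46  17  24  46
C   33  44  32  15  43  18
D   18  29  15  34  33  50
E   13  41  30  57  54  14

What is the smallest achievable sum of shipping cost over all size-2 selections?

Open {B, E}.
  S1→E 13, S2→B 20, S3→E 30, S4→B 17, S5→B 24, S6→E 14  ⇒ total 118.
Compare {C, D}: total 128.
Compare {A, C}: total 137.
No size-2 selection does better; minimum is 118.

118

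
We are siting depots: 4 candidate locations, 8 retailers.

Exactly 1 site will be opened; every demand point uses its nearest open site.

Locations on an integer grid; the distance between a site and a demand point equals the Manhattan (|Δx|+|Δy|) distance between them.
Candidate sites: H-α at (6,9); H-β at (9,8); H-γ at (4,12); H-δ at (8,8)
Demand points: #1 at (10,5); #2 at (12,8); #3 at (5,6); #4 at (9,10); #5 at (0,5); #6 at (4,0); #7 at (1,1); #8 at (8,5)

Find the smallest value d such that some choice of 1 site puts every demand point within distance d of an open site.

Open {H-α}.
  Farthest demand point is #7 at distance 13 (to H-α); all others are ≤ 13.
With {H-γ} the worst case is 14.
With {H-δ} the worst case is 14.
No size-1 selection achieves below 13.

13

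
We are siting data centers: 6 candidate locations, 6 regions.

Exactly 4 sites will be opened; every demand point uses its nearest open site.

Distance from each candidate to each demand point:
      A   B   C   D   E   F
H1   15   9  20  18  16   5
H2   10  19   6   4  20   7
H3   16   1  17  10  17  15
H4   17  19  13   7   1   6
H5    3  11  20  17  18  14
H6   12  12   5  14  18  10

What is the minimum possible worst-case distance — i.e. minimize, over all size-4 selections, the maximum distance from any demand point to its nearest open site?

6

Open {H2, H3, H4, H5}.
  Farthest demand point is C at distance 6 (to H2); all others are ≤ 6.
With {H3, H4, H5, H6} the worst case is 7.
With {H1, H2, H4, H5} the worst case is 9.
No size-4 selection achieves below 6.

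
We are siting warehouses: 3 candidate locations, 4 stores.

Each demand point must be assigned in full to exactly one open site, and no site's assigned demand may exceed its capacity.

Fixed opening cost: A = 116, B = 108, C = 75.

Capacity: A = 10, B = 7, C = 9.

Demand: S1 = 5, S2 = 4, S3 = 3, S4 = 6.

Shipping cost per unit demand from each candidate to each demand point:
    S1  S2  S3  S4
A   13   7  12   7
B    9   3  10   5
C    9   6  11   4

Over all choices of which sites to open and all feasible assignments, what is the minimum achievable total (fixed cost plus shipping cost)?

338

Open {A, C}; cheapest assignment that respects the capacities:
  A (cap 10, load 9): S3, S4 — cost 3×12 + 6×7 = 78
  C (cap 9, load 9): S1, S2 — cost 5×9 + 4×6 = 69
  Shipping 147, fixed 191 → total 338.
  Any other capacity-feasible assignment to {A, C} ships for at least 147.
Compare {A, B, C}: its best feasible assignment gives total 428.
Every other set of open sites that can feasibly serve all demand totals ≥ 428 even under its best assignment. Minimum: 338.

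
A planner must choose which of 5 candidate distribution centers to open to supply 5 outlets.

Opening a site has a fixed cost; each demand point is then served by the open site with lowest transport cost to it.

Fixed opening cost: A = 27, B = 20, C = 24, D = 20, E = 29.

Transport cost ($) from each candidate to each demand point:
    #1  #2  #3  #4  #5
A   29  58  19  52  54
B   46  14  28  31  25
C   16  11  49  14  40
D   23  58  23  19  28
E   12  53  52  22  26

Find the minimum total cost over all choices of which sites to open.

136

Open {C, D}: assign each demand point to its cheapest open site.
  #1→C 16, #2→C 11, #3→D 23, #4→C 14, #5→D 28
  transport cost 92, fixed 44 → total 136.
Compare {B, C}: transport cost 94 + fixed 44 = 138.
Compare {B, D}: transport cost 104 + fixed 40 = 144.
Compare {B, E}: transport cost 101 + fixed 49 = 150.
All other subsets cost ≥ 138. Minimum total cost: 136.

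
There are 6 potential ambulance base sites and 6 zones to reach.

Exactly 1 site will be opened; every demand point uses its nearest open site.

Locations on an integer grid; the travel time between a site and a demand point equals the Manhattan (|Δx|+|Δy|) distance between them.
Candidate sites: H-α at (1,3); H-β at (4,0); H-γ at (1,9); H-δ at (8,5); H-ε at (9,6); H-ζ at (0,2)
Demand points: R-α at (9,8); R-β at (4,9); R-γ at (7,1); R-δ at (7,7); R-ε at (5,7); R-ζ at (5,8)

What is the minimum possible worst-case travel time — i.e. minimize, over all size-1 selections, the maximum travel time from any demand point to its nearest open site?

Open {H-δ}.
  Farthest demand point is R-β at travel time 8 (to H-δ); all others are ≤ 8.
With {H-ε} the worst case is 8.
With {H-α} the worst case is 13.
No size-1 selection achieves below 8.

8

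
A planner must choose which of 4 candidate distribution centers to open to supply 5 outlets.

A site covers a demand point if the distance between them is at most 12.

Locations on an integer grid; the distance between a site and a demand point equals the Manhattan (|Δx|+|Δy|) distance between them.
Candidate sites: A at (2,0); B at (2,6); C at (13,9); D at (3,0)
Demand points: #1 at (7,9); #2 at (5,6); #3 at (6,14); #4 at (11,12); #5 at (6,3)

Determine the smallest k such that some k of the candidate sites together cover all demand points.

Coverage sets (demand points within 12 of each site):
  A: {#2, #5}
  B: {#1, #2, #3, #5}
  C: {#1, #2, #3, #4}
  D: {#2, #5}
No single site covers all 5 demand points.
But {A, C} covers everything, so the minimum is 2.

2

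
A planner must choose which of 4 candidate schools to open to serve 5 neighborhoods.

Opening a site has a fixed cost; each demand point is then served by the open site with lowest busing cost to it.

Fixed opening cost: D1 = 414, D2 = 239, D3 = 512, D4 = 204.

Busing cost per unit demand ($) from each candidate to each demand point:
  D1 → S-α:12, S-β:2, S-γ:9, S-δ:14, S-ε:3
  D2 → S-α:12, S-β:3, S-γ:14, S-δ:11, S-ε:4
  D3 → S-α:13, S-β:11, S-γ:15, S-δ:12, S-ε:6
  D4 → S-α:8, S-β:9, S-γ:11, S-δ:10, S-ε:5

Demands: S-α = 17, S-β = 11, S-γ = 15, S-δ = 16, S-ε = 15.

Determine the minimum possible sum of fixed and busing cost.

839

Open {D4}: assign each demand point to its cheapest open site.
  S-α→D4 17×8=136, S-β→D4 11×9=99, S-γ→D4 15×11=165, S-δ→D4 16×10=160, S-ε→D4 15×5=75
  busing cost 635, fixed 204 → total 839.
Compare {D2}: busing cost 683 + fixed 239 = 922.
Compare {D2, D4}: busing cost 554 + fixed 443 = 997.
Compare {D1}: busing cost 630 + fixed 414 = 1044.
All other subsets cost ≥ 922. Minimum total cost: 839.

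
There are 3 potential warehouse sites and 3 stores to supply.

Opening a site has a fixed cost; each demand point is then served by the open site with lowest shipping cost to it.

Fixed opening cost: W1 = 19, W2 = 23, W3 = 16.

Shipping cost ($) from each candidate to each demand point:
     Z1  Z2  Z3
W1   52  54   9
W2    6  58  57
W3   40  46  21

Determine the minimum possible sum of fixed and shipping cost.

111

Open {W1, W2}: assign each demand point to its cheapest open site.
  Z1→W2 6, Z2→W1 54, Z3→W1 9
  shipping cost 69, fixed 42 → total 111.
Compare {W2, W3}: shipping cost 73 + fixed 39 = 112.
Compare {W1, W2, W3}: shipping cost 61 + fixed 58 = 119.
Compare {W3}: shipping cost 107 + fixed 16 = 123.
All other subsets cost ≥ 112. Minimum total cost: 111.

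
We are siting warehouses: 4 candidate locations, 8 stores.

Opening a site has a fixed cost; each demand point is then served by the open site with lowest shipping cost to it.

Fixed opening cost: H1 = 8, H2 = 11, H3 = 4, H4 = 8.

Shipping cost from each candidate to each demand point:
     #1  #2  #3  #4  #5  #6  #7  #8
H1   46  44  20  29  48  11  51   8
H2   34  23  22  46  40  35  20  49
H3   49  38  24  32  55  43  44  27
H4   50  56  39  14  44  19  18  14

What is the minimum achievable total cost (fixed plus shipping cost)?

Open {H1, H2, H4}: assign each demand point to its cheapest open site.
  #1→H2 34, #2→H2 23, #3→H1 20, #4→H4 14, #5→H2 40, #6→H1 11, #7→H4 18, #8→H1 8
  shipping cost 168, fixed 27 → total 195.
Compare {H1, H2, H3, H4}: shipping cost 168 + fixed 31 = 199.
Compare {H2, H4}: shipping cost 184 + fixed 19 = 203.
Compare {H1, H2}: shipping cost 185 + fixed 19 = 204.
All other subsets cost ≥ 199. Minimum total cost: 195.

195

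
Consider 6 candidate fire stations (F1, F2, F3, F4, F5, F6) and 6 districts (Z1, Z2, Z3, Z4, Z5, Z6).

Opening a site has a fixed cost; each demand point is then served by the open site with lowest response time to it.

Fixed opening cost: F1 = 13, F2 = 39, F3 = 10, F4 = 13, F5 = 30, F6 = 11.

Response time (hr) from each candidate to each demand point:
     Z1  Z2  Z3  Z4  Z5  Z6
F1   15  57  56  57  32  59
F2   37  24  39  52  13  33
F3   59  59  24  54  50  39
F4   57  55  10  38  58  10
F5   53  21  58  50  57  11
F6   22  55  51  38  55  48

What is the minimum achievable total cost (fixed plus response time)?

Open {F1, F2, F4}: assign each demand point to its cheapest open site.
  Z1→F1 15, Z2→F2 24, Z3→F4 10, Z4→F4 38, Z5→F2 13, Z6→F4 10
  response time 110, fixed 65 → total 175.
Compare {F2, F4, F6}: response time 117 + fixed 63 = 180.
Compare {F1, F4, F5}: response time 126 + fixed 56 = 182.
Compare {F2, F4}: response time 132 + fixed 52 = 184.
All other subsets cost ≥ 180. Minimum total cost: 175.

175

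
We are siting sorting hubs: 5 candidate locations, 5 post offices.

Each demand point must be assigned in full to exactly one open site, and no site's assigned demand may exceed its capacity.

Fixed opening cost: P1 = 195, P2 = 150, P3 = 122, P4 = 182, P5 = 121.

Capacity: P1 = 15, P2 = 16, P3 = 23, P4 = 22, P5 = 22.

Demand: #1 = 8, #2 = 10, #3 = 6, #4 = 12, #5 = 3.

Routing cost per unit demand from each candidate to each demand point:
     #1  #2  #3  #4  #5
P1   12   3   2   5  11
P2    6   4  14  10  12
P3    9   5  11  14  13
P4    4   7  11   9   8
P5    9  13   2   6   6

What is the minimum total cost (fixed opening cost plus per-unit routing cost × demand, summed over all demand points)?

467

Open {P3, P5}; cheapest assignment that respects the capacities:
  P3 (cap 23, load 18): #1, #2 — cost 8×9 + 10×5 = 122
  P5 (cap 22, load 21): #3, #4, #5 — cost 6×2 + 12×6 + 3×6 = 102
  Shipping 224, fixed 243 → total 467.
  Any other capacity-feasible assignment to {P3, P5} ships for at least 224.
Compare {P4, P5}: its best feasible assignment gives total 507.
Compare {P2, P3, P5}: its best feasible assignment gives total 593.
Every other set of open sites that can feasibly serve all demand totals ≥ 507 even under its best assignment. Minimum: 467.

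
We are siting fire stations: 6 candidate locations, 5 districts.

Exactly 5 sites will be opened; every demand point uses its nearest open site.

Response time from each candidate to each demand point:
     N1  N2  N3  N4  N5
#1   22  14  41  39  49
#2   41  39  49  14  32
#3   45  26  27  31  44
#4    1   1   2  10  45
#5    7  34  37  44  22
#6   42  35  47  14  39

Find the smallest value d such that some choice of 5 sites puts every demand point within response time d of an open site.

Open {#1, #2, #3, #4, #5}.
  Farthest demand point is N5 at response time 22 (to #5); all others are ≤ 22.
With {#1, #2, #4, #5, #6} the worst case is 22.
With {#1, #3, #4, #5, #6} the worst case is 22.
No size-5 selection achieves below 22.

22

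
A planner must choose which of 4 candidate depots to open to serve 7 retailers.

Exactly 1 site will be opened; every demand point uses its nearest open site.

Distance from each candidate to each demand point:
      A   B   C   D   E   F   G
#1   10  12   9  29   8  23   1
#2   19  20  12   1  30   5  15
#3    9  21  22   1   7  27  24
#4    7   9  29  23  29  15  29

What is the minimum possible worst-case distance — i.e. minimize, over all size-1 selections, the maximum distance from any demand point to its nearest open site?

Open {#3}.
  Farthest demand point is F at distance 27 (to #3); all others are ≤ 27.
With {#1} the worst case is 29.
With {#4} the worst case is 29.
No size-1 selection achieves below 27.

27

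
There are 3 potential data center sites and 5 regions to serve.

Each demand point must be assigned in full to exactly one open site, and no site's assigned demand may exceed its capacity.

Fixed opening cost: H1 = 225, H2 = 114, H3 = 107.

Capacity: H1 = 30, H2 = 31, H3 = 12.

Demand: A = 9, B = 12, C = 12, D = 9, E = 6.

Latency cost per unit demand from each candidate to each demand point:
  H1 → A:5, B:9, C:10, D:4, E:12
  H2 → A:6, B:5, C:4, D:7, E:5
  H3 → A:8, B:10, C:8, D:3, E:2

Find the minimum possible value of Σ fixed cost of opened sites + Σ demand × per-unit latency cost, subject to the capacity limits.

Open {H1, H2}; cheapest assignment that respects the capacities:
  H1 (cap 30, load 18): A, D — cost 9×5 + 9×4 = 81
  H2 (cap 31, load 30): B, C, E — cost 12×5 + 12×4 + 6×5 = 138
  Shipping 219, fixed 339 → total 558.
  Any other capacity-feasible assignment to {H1, H2} ships for at least 219.
Compare {H1, H2, H3}: its best feasible assignment gives total 647.
Every other set of open sites that can feasibly serve all demand totals ≥ 647 even under its best assignment. Minimum: 558.

558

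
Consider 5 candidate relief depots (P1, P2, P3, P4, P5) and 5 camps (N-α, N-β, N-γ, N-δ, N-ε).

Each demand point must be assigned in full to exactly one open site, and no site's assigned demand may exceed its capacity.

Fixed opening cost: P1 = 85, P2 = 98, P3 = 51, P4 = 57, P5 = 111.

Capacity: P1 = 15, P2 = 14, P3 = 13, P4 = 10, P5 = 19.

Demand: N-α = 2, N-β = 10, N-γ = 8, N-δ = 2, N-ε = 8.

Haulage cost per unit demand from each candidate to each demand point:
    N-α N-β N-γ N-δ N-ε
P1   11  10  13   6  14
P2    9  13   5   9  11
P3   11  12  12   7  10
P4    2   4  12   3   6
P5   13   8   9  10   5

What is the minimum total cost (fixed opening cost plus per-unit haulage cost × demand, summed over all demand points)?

398

Open {P2, P3, P4}; cheapest assignment that respects the capacities:
  P2 (cap 14, load 10): N-α, N-γ — cost 2×9 + 8×5 = 58
  P3 (cap 13, load 10): N-δ, N-ε — cost 2×7 + 8×10 = 94
  P4 (cap 10, load 10): N-β — cost 10×4 = 40
  Shipping 192, fixed 206 → total 398.
  Any other capacity-feasible assignment to {P2, P3, P4} ships for at least 192.
Compare {P2, P5}: its best feasible assignment gives total 405.
Compare {P3, P4, P5}: its best feasible assignment gives total 407.
Every other set of open sites that can feasibly serve all demand totals ≥ 405 even under its best assignment. Minimum: 398.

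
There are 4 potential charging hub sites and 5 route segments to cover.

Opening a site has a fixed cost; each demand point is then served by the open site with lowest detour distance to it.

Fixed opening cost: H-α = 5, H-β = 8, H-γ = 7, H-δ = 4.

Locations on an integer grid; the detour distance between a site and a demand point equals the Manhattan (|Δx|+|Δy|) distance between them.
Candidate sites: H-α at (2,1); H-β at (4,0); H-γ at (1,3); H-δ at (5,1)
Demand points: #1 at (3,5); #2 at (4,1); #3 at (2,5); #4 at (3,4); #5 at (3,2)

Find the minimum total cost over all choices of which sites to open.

Open {H-α}: assign each demand point to its cheapest open site.
  #1→H-α 5, #2→H-α 2, #3→H-α 4, #4→H-α 4, #5→H-α 2
  detour distance 17, fixed 5 → total 22.
Compare {H-γ}: detour distance 18 + fixed 7 = 25.
Compare {H-α, H-δ}: detour distance 16 + fixed 9 = 25.
Compare {H-γ, H-δ}: detour distance 14 + fixed 11 = 25.
All other subsets cost ≥ 25. Minimum total cost: 22.

22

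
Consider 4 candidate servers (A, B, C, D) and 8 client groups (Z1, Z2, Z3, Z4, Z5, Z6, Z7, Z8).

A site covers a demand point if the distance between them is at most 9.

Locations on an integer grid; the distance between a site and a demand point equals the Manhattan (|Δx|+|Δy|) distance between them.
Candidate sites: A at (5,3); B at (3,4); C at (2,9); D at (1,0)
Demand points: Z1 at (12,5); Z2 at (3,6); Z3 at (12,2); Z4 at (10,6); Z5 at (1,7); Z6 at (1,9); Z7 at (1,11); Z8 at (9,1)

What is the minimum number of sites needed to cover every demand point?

2

Coverage sets (demand points within 9 of each site):
  A: {Z1, Z2, Z3, Z4, Z5, Z8}
  B: {Z2, Z4, Z5, Z6, Z7, Z8}
  C: {Z2, Z5, Z6, Z7}
  D: {Z2, Z5, Z6, Z8}
No single site covers all 8 demand points.
But {A, B} covers everything, so the minimum is 2.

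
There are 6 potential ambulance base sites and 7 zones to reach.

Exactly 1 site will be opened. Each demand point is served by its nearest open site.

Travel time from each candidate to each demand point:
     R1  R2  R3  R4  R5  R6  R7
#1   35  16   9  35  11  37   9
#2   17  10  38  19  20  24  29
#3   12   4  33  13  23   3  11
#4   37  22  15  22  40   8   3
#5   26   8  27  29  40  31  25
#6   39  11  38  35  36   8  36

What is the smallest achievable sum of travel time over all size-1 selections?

99

Open {#3}.
  R1→#3 12, R2→#3 4, R3→#3 33, R4→#3 13, R5→#3 23, R6→#3 3, R7→#3 11  ⇒ total 99.
Compare {#4}: total 147.
Compare {#1}: total 152.
No size-1 selection does better; minimum is 99.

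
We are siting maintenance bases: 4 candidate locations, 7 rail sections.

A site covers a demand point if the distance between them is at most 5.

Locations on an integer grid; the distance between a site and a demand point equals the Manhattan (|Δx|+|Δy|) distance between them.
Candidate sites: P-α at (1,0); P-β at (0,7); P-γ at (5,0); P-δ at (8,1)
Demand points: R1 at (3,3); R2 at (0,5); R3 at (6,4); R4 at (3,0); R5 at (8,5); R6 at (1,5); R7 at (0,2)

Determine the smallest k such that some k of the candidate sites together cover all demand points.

3

Coverage sets (demand points within 5 of each site):
  P-α: {R1, R4, R6, R7}
  P-β: {R2, R6, R7}
  P-γ: {R1, R3, R4}
  P-δ: {R3, R5}
No 2 sites suffice: every size-2 union leaves at least one demand point uncovered.
But {P-α, P-β, P-δ} covers everything, so the minimum is 3.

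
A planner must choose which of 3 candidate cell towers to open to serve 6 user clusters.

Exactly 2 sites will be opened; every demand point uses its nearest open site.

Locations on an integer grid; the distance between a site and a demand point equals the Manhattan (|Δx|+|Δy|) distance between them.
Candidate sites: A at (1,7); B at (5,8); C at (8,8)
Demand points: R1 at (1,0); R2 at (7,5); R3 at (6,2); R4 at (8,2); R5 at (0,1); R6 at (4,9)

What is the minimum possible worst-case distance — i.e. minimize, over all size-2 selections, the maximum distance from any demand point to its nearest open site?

8

Open {A, C}.
  Farthest demand point is R3 at distance 8 (to C); all others are ≤ 8.
With {A, B} the worst case is 9.
With {B, C} the worst case is 12.
No size-2 selection achieves below 8.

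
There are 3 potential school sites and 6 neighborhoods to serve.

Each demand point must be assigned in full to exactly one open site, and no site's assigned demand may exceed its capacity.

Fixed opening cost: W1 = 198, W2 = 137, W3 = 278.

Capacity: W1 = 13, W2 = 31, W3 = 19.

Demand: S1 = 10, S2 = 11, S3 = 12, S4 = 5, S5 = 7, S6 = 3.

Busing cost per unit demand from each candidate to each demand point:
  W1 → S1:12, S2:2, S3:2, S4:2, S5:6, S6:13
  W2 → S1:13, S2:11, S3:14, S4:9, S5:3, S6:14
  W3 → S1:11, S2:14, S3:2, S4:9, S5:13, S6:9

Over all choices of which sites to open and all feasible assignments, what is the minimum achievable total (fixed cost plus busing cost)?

798

Open {W2, W3}; cheapest assignment that respects the capacities:
  W2 (cap 31, load 31): S1, S2, S5, S6 — cost 10×13 + 11×11 + 7×3 + 3×14 = 314
  W3 (cap 19, load 17): S3, S4 — cost 12×2 + 5×9 = 69
  Shipping 383, fixed 415 → total 798.
  Any other capacity-feasible assignment to {W2, W3} ships for at least 383.
Compare {W1, W2, W3}: its best feasible assignment gives total 882.
Every other set of open sites that can feasibly serve all demand totals ≥ 882 even under its best assignment. Minimum: 798.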